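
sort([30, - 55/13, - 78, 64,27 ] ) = [ - 78,  -  55/13, 27 , 30,64 ] 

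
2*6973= 13946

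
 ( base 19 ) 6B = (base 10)125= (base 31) 41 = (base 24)55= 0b1111101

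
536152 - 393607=142545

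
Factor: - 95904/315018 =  - 144/473 = -  2^4 * 3^2*11^( - 1 )*43^ ( - 1)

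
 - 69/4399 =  - 1 + 4330/4399 = - 0.02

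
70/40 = 7/4 =1.75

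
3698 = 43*86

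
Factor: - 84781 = -149^1*569^1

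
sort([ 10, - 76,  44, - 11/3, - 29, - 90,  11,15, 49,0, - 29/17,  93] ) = [ - 90,  -  76,-29, - 11/3,-29/17,0, 10, 11,15,44,49,93]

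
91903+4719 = 96622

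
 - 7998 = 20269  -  28267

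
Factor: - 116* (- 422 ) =48952 = 2^3*29^1 * 211^1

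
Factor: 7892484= 2^2*3^1*657707^1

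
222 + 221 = 443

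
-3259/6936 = - 1 + 3677/6936 = -0.47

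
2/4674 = 1/2337 = 0.00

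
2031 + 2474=4505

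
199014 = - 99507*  ( - 2 )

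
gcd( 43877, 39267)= 1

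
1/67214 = 1/67214 = 0.00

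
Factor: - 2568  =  - 2^3*3^1*107^1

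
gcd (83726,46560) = 2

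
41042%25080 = 15962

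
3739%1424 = 891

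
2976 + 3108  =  6084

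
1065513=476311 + 589202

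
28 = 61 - 33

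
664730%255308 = 154114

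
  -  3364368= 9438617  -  12802985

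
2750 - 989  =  1761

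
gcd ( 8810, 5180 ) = 10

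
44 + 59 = 103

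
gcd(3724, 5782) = 98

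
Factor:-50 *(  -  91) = 2^1*5^2 * 7^1*13^1 = 4550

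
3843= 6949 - 3106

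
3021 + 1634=4655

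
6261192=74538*84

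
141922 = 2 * 70961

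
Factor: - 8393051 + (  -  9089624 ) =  - 17482675 = - 5^2*7^1*99901^1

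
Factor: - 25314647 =-25314647^1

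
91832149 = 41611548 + 50220601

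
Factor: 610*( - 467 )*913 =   -  2^1*5^1*11^1*61^1*83^1*467^1 =- 260086310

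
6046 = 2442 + 3604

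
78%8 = 6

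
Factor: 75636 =2^2 * 3^2*11^1*191^1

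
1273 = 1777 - 504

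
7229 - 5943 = 1286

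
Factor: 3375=3^3 *5^3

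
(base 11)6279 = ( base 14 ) 305c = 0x207A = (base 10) 8314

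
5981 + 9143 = 15124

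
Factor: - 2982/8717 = -2^1 * 3^1*7^1*23^( - 1)*71^1*379^( - 1)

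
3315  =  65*51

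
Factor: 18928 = 2^4 * 7^1 * 13^2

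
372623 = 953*391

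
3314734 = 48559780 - 45245046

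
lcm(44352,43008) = 1419264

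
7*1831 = 12817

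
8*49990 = 399920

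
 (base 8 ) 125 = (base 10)85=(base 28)31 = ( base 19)49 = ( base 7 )151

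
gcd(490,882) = 98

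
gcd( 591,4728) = 591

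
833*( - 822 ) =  - 684726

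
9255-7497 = 1758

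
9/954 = 1/106 = 0.01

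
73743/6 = 12290 + 1/2 = 12290.50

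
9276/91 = 101 + 85/91 = 101.93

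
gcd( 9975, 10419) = 3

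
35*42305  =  1480675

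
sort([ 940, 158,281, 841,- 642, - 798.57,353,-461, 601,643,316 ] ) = [ - 798.57, - 642, - 461,158,281,316, 353,  601,643,841 , 940 ] 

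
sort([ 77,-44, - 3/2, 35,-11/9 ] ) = [-44,- 3/2,-11/9,35,77 ]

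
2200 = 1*2200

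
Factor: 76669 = 43^1*1783^1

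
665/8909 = 665/8909 = 0.07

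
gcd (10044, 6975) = 279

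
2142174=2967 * 722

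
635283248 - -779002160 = 1414285408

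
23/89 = 23/89 = 0.26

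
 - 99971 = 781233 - 881204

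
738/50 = 14 + 19/25  =  14.76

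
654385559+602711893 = 1257097452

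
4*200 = 800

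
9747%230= 87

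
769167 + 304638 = 1073805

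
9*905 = 8145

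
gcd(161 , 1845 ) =1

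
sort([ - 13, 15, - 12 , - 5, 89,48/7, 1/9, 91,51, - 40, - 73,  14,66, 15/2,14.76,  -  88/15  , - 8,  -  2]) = [- 73,-40, - 13,-12, - 8,-88/15, - 5, - 2, 1/9,48/7, 15/2  ,  14, 14.76,15,51,66,89,91 ] 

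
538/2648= 269/1324 = 0.20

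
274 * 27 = 7398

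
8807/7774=8807/7774 =1.13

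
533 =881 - 348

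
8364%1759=1328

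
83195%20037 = 3047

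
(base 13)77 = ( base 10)98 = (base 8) 142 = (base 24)42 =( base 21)4e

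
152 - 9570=-9418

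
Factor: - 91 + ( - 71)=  - 162 = - 2^1*3^4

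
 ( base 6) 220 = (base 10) 84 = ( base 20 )44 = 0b1010100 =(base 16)54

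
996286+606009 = 1602295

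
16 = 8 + 8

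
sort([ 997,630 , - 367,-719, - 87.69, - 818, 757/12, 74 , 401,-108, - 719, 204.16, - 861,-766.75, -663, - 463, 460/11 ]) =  [ - 861 , - 818,-766.75, - 719, - 719, - 663, - 463, - 367, - 108, - 87.69, 460/11,757/12, 74, 204.16,401,630,  997]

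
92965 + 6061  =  99026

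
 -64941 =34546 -99487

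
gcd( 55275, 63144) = 3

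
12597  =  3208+9389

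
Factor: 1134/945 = 6/5 = 2^1*3^1*5^(-1 ) 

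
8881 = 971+7910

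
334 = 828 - 494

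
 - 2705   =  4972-7677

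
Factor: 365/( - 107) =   -  5^1*73^1*107^( - 1) 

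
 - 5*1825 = -9125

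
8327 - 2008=6319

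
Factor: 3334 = 2^1*1667^1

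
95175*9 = 856575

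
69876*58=4052808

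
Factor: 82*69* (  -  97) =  - 548826=-2^1*3^1*23^1*41^1*97^1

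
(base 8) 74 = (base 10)60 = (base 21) 2i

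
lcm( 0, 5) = 0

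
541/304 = 541/304 = 1.78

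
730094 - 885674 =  - 155580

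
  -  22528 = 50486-73014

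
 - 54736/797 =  - 54736/797 = -68.68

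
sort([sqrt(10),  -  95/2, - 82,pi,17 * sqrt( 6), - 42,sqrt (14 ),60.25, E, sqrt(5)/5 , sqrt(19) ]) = [ - 82, - 95/2, - 42,sqrt(5 ) /5,  E,pi, sqrt( 10),sqrt( 14), sqrt( 19),17*sqrt( 6), 60.25 ] 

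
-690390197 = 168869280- 859259477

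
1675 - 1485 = 190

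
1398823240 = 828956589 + 569866651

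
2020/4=505= 505.00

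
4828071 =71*68001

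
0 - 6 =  - 6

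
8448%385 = 363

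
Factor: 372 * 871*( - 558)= -180798696=-2^3*3^3*13^1*  31^2*67^1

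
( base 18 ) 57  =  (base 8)141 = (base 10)97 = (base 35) 2R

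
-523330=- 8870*59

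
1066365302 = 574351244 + 492014058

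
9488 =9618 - 130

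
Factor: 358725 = 3^1*5^2*4783^1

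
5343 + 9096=14439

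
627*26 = 16302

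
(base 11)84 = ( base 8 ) 134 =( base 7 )161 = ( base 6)232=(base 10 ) 92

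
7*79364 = 555548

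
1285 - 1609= - 324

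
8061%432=285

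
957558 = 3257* 294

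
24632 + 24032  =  48664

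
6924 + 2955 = 9879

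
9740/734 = 13 + 99/367= 13.27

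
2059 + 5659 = 7718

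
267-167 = 100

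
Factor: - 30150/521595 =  - 2^1*5^1*173^( - 1 ) = - 10/173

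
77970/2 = 38985=38985.00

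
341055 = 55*6201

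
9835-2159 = 7676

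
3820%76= 20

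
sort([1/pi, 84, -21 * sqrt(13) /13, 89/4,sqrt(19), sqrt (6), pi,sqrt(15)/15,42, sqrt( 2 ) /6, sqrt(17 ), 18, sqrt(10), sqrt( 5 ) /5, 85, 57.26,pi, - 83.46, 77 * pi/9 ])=[ - 83.46, - 21 * sqrt( 13)/13,sqrt(2) /6,  sqrt( 15 )/15,1/pi,sqrt (5 ) /5, sqrt(6), pi,  pi,sqrt(10), sqrt( 17), sqrt(19 ), 18 , 89/4 , 77* pi/9, 42, 57.26, 84, 85] 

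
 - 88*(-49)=4312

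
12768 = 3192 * 4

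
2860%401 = 53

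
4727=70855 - 66128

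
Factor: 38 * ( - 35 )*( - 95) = 2^1*5^2*7^1*19^2 = 126350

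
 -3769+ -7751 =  - 11520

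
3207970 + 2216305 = 5424275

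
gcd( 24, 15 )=3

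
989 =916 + 73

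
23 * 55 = 1265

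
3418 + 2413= 5831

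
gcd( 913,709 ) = 1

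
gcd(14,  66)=2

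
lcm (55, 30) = 330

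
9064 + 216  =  9280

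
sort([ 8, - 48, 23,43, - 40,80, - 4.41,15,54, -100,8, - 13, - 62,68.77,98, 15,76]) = [ - 100, - 62 ,  -  48, - 40, - 13, - 4.41,8,8,15,15,23,43,  54,68.77,  76,80,98 ]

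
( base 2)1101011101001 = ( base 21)FD1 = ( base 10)6889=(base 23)d0c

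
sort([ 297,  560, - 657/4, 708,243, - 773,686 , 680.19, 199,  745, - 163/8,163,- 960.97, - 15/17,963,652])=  [ - 960.97,-773,-657/4, - 163/8, - 15/17, 163, 199,243, 297,  560, 652, 680.19,686, 708, 745,963]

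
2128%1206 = 922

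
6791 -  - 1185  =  7976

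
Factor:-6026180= - 2^2 *5^1 * 41^1*7349^1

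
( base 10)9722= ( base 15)2D32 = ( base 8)22772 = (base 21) 110K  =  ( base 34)8DW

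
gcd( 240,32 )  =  16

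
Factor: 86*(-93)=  - 7998 = -2^1*3^1*31^1 * 43^1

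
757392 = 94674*8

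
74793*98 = 7329714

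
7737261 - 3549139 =4188122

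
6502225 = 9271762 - 2769537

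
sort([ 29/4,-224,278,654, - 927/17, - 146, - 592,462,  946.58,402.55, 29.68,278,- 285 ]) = [ - 592,-285 ,- 224, - 146, - 927/17, 29/4,29.68,278 , 278, 402.55, 462,  654 , 946.58]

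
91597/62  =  91597/62= 1477.37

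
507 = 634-127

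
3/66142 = 3/66142 = 0.00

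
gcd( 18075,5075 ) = 25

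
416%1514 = 416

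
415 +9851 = 10266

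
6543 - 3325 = 3218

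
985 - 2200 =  - 1215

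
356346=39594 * 9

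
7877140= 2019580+5857560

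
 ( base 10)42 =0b101010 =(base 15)2C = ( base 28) 1E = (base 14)30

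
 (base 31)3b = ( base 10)104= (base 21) 4k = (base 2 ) 1101000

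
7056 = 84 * 84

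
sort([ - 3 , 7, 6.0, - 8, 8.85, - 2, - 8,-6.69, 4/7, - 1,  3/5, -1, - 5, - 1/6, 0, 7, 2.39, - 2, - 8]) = [ - 8, - 8, - 8,-6.69, - 5, - 3,  -  2, - 2, - 1, - 1, - 1/6, 0, 4/7,3/5,2.39, 6.0, 7, 7, 8.85] 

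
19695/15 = 1313 =1313.00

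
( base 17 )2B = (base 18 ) 29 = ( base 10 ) 45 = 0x2d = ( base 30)1f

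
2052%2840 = 2052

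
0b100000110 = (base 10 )262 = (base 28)9A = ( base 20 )D2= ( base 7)523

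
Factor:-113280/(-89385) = 2^7*101^(-1)=128/101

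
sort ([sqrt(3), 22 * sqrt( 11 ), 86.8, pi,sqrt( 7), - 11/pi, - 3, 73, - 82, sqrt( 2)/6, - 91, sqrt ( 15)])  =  [ - 91, - 82,- 11/pi, - 3, sqrt (2) /6, sqrt(3),sqrt(7) , pi, sqrt( 15 ), 22*sqrt( 11), 73, 86.8]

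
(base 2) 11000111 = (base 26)7h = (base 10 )199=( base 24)87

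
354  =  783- 429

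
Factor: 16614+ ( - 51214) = -34600 = - 2^3*5^2*173^1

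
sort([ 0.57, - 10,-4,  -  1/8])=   [ - 10,-4,-1/8,0.57]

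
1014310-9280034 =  - 8265724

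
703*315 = 221445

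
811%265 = 16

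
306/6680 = 153/3340 = 0.05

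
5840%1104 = 320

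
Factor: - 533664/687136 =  - 3^2*17^1*197^( - 1)=- 153/197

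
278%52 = 18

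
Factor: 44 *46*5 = 10120= 2^3  *5^1 * 11^1*23^1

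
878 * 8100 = 7111800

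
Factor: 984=2^3*3^1*41^1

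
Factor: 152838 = 2^1*3^2 * 7^1*1213^1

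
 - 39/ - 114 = 13/38 = 0.34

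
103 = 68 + 35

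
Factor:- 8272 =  - 2^4*11^1*47^1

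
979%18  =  7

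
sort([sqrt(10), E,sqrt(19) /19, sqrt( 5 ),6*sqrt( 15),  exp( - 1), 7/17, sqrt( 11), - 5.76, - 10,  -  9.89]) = [-10, - 9.89,  -  5.76,sqrt( 19)/19,exp(-1), 7/17,sqrt( 5), E,sqrt( 10),sqrt( 11 ), 6*sqrt(15)]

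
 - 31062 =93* (-334)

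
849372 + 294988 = 1144360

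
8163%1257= 621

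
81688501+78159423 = 159847924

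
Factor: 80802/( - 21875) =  - 2^1 * 3^2*5^( - 5 )*7^( - 1 ) * 67^2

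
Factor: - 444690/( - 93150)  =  3^2*5^( -1 )*23^ (  -  1)*61^1= 549/115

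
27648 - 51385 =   -  23737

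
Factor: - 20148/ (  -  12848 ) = 69/44 = 2^(-2 ) * 3^1*11^ ( - 1) * 23^1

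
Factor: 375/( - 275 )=- 3^1*5^1*11^( - 1 ) = - 15/11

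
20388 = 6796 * 3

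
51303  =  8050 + 43253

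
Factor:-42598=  -2^1*19^2 * 59^1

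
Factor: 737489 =127^1*5807^1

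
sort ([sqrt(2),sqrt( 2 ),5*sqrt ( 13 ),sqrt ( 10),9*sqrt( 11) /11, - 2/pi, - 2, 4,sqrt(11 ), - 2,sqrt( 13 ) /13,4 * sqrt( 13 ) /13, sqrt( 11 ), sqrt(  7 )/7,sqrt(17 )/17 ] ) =[ - 2,-2, - 2/pi, sqrt( 17) /17,sqrt( 13)/13,sqrt ( 7)/7,4*sqrt( 13)/13,sqrt (2),sqrt ( 2 ), 9*sqrt(11 )/11,sqrt( 10), sqrt( 11),  sqrt( 11),4,5*sqrt(13)]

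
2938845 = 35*83967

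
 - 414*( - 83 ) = 34362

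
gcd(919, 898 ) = 1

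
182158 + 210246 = 392404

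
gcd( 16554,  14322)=186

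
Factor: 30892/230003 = 2^2*7723^1*230003^( - 1)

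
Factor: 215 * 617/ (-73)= - 5^1* 43^1 * 73^(  -  1 )*617^1=- 132655/73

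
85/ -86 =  - 1 + 1/86  =  -0.99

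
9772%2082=1444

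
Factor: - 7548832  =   - 2^5*235901^1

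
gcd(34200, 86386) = 2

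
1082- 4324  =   - 3242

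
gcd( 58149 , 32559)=3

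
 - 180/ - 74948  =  45/18737 = 0.00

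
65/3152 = 65/3152 = 0.02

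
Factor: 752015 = 5^1*11^3*113^1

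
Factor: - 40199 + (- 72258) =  - 112457 = - 107^1*1051^1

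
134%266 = 134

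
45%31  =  14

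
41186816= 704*58504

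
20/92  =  5/23 = 0.22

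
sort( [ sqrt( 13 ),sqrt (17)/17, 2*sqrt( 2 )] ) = [sqrt(17 ) /17, 2*sqrt (2 ) , sqrt (13 ) ] 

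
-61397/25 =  - 61397/25  =  - 2455.88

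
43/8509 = 43/8509 = 0.01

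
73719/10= 73719/10 = 7371.90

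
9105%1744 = 385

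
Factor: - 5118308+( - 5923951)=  - 3^1*3680753^1 = -  11042259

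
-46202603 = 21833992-68036595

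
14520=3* 4840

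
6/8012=3/4006 = 0.00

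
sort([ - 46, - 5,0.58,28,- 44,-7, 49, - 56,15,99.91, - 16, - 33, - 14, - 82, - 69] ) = [ - 82, - 69, - 56, - 46, - 44, - 33 , - 16, - 14, - 7, - 5,0.58,15, 28, 49,99.91]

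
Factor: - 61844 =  - 2^2 *15461^1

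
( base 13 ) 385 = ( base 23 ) 13I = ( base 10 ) 616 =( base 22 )160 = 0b1001101000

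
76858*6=461148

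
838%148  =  98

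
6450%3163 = 124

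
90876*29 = 2635404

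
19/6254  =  19/6254=0.00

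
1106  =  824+282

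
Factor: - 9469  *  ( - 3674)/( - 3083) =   -  34789106/3083 = -2^1*11^1*17^1*167^1* 557^1*3083^( - 1)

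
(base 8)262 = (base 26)6M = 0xB2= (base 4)2302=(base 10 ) 178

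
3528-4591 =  - 1063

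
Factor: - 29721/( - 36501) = 23^(  -  3 )*9907^1 = 9907/12167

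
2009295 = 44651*45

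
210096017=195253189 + 14842828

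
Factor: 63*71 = 3^2*7^1*71^1 = 4473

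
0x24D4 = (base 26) DOG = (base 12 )5558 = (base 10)9428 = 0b10010011010100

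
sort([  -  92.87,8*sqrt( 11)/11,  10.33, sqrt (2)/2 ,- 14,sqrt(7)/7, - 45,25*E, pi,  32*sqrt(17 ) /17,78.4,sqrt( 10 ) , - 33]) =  [ - 92.87 , - 45 , - 33, - 14, sqrt( 7) /7, sqrt(2 ) /2 , 8*sqrt(11)/11 , pi, sqrt (10), 32 * sqrt ( 17)/17, 10.33, 25*E, 78.4]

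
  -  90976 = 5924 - 96900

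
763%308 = 147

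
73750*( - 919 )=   -  67776250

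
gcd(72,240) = 24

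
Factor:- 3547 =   -  3547^1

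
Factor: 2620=2^2*5^1 * 131^1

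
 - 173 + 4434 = 4261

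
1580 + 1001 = 2581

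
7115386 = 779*9134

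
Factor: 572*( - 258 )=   -  2^3*3^1*11^1*13^1*43^1  =  -  147576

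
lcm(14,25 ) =350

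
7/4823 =1/689 =0.00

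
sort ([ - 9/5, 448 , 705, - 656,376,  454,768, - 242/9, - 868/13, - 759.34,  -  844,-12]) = [ - 844, - 759.34, - 656,-868/13 , - 242/9, - 12,-9/5, 376,  448,  454,705,768]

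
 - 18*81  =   - 1458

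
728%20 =8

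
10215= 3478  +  6737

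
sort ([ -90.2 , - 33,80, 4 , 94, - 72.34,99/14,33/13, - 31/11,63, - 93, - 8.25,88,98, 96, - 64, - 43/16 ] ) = [  -  93, - 90.2, - 72.34,-64,  -  33, - 8.25, - 31/11, - 43/16, 33/13, 4,99/14, 63,80,88,94,96,98] 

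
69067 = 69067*1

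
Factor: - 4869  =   - 3^2*541^1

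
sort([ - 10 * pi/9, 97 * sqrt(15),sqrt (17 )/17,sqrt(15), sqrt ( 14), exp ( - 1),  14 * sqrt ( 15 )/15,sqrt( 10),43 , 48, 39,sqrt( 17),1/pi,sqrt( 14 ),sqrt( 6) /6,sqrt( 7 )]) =[ - 10*pi/9 , sqrt(17 )/17,1/pi,exp( - 1 ), sqrt( 6 )/6,sqrt(7 ),sqrt(10 ),14* sqrt( 15) /15,sqrt(14),  sqrt(14),sqrt(15 ),sqrt( 17 ),39,43, 48,97*sqrt(15) ] 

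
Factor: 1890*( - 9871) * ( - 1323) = 2^1 * 3^6 * 5^1 * 7^3*9871^1  =  24682139370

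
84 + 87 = 171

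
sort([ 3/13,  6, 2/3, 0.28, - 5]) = [ - 5, 3/13, 0.28,2/3, 6]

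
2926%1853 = 1073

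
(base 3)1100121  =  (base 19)2e0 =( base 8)1734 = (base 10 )988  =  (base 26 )1C0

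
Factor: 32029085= 5^1*11^1* 229^1*2543^1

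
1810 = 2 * 905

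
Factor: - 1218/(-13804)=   2^( - 1)*3^1*17^ ( - 1) = 3/34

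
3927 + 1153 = 5080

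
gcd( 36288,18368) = 448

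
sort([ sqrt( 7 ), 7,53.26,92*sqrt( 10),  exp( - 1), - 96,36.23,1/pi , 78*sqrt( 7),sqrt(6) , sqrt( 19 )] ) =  [-96,1/pi,exp( - 1),  sqrt(6),sqrt( 7),sqrt( 19),7 , 36.23,53.26,  78*sqrt(7) , 92*sqrt( 10 )] 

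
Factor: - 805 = - 5^1*7^1*23^1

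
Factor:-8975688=  -  2^3*3^1*373987^1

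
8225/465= 17 + 64/93 = 17.69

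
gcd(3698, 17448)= 2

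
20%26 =20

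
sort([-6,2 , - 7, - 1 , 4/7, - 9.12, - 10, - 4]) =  [ -10,-9.12 ,-7,-6, - 4, - 1, 4/7, 2 ] 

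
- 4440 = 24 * ( -185) 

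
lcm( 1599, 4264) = 12792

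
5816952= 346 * 16812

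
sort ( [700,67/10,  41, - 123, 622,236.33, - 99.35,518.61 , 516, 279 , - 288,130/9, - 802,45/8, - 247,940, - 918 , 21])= [ - 918, - 802, - 288, - 247, - 123, - 99.35,45/8 , 67/10, 130/9,21 , 41,236.33, 279,516,518.61,622,700, 940 ] 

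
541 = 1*541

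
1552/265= 5 + 227/265 = 5.86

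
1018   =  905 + 113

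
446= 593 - 147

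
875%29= 5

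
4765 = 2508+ 2257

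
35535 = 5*7107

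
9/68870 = 9/68870  =  0.00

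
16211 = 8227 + 7984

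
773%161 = 129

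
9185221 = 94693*97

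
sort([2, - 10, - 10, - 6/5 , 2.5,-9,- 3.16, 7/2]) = [ - 10,- 10, - 9, - 3.16, - 6/5, 2, 2.5, 7/2] 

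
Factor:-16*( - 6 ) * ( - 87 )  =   - 2^5*3^2*29^1 = - 8352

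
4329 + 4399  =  8728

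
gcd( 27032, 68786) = 2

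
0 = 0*3077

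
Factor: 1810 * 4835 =2^1 * 5^2*181^1*967^1 = 8751350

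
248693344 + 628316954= 877010298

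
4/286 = 2/143 =0.01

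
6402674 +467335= 6870009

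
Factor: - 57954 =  - 2^1 * 3^1 * 13^1*743^1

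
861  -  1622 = -761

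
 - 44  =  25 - 69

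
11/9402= 11/9402 = 0.00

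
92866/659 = 140  +  606/659 = 140.92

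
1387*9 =12483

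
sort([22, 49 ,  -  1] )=[ - 1 , 22, 49] 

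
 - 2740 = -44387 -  - 41647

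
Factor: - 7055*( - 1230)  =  2^1 * 3^1*5^2*17^1*41^1*83^1  =  8677650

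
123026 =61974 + 61052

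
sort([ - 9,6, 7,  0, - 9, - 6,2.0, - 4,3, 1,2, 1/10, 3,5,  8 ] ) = [ - 9, - 9,  -  6, - 4, 0,1/10, 1,2.0,2, 3,  3,  5, 6 , 7,8 ]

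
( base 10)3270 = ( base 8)6306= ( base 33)303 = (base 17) B56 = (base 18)A1C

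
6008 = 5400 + 608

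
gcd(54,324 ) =54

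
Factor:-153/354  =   - 2^( - 1)*3^1 * 17^1 * 59^( - 1) = -51/118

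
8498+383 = 8881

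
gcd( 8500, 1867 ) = 1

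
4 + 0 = 4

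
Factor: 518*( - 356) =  - 184408 = - 2^3*7^1*37^1*89^1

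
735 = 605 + 130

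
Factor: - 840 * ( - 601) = 2^3*3^1*5^1*7^1*601^1 = 504840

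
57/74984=57/74984 = 0.00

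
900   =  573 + 327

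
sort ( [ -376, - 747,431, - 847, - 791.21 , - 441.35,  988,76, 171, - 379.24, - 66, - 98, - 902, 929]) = [ - 902,-847, - 791.21,- 747, - 441.35, - 379.24, - 376,  -  98,  -  66,76,171,431,929,988 ]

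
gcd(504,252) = 252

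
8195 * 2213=18135535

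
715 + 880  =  1595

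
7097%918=671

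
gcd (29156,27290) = 2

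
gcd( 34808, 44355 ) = 1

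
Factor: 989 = 23^1*43^1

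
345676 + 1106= 346782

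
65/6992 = 65/6992 = 0.01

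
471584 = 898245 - 426661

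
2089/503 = 4+77/503  =  4.15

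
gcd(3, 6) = 3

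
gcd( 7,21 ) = 7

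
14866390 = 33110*449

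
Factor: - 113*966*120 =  -13098960= -  2^4*3^2*5^1*7^1* 23^1*113^1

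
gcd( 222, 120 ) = 6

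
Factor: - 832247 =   -  13^1*64019^1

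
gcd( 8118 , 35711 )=41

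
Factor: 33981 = 3^1*47^1*241^1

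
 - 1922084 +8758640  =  6836556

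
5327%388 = 283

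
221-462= - 241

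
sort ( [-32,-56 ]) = [-56,- 32] 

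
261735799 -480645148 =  - 218909349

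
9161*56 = 513016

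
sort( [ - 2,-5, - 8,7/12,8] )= [ - 8, - 5, - 2,  7/12,  8]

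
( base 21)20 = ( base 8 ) 52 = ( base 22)1k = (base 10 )42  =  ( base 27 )1F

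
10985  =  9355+1630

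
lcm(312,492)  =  12792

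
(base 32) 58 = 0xA8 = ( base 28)60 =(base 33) 53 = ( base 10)168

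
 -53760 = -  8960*6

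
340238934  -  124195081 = 216043853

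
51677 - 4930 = 46747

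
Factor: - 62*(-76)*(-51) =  - 2^3*3^1*17^1 * 19^1*31^1 = - 240312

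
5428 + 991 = 6419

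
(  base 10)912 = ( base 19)2a0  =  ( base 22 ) 1JA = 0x390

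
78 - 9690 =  - 9612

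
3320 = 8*415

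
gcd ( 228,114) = 114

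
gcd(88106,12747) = 1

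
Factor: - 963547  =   -13^1 * 19^1 * 47^1 * 83^1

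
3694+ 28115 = 31809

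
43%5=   3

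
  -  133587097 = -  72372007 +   -  61215090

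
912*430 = 392160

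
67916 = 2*33958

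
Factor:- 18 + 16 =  -2^1 = -2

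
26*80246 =2086396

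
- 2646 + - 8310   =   -10956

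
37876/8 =9469/2   =  4734.50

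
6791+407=7198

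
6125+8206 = 14331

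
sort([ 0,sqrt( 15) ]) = [ 0,sqrt( 15)]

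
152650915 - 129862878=22788037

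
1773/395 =1773/395 = 4.49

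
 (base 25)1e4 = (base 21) 24D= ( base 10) 979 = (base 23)1JD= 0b1111010011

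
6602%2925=752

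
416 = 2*208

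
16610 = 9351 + 7259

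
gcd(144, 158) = 2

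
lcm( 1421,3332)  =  96628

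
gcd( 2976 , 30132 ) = 372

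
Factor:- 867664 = - 2^4*7^1*61^1*127^1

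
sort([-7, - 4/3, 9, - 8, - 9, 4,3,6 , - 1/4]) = [-9,  -  8, - 7,-4/3, - 1/4,3,4, 6, 9 ] 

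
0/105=0 = 0.00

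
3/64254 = 1/21418= 0.00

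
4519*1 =4519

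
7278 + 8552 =15830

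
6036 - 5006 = 1030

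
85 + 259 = 344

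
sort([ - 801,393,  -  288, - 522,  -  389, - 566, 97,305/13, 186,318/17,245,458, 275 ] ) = [ - 801, - 566, - 522, - 389, - 288,318/17 , 305/13,97,186,245, 275,393,  458]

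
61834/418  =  147 + 194/209  =  147.93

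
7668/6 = 1278 = 1278.00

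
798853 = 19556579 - 18757726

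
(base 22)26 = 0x32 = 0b110010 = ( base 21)28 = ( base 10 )50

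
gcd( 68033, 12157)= 1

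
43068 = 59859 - 16791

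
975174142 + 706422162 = 1681596304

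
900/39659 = 900/39659 = 0.02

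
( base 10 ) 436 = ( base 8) 664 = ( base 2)110110100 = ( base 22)JI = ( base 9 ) 534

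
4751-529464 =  - 524713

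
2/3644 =1/1822  =  0.00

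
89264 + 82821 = 172085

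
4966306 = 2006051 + 2960255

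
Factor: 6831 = 3^3*11^1 * 23^1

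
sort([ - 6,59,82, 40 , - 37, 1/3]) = [ - 37, - 6,  1/3, 40,  59, 82 ] 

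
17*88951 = 1512167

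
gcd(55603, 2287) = 1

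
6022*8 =48176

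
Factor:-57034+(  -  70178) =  - 2^2*3^1*10601^1  =  -127212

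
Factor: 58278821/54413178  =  2^ ( -1 )*3^( - 1)*73^( - 1 )*271^1*124231^ ( - 1)*215051^1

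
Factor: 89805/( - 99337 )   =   - 3^1 *5^1*7^( - 1) * 23^( - 1)*617^( - 1 )*5987^1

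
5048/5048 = 1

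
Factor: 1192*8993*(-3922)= - 42042490832 = -  2^4 * 17^1*23^2*37^1*53^1 * 149^1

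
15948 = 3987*4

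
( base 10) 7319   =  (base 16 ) 1c97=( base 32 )74N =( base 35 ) 5y4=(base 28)99b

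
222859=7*31837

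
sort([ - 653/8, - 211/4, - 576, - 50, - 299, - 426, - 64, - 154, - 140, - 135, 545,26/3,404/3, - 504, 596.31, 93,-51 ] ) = [ - 576, - 504,- 426,  -  299, - 154, - 140,  -  135 , - 653/8, -64 , - 211/4,-51, - 50 , 26/3, 93,404/3,545,596.31]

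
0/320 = 0  =  0.00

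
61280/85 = 12256/17  =  720.94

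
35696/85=419 + 81/85 = 419.95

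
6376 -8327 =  - 1951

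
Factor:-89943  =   - 3^1*7^1*4283^1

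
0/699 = 0 = 0.00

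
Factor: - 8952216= - 2^3*3^1*7^1*13^1*4099^1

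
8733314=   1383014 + 7350300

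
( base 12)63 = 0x4b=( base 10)75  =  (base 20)3f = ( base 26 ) 2n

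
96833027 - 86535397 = 10297630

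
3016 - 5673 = - 2657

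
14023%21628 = 14023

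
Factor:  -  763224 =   -  2^3*3^1*7^2*11^1*59^1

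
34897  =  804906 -770009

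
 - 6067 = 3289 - 9356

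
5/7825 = 1/1565 = 0.00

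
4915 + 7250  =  12165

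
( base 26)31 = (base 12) 67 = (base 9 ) 87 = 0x4F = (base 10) 79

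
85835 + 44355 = 130190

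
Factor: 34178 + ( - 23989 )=10189= 23^1* 443^1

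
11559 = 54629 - 43070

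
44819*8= 358552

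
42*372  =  15624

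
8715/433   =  8715/433  =  20.13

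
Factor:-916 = -2^2*229^1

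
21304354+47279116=68583470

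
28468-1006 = 27462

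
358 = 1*358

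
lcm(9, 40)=360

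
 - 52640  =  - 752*70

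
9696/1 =9696  =  9696.00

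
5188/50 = 103 + 19/25 =103.76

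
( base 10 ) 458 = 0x1ca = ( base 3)121222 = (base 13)293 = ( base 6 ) 2042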